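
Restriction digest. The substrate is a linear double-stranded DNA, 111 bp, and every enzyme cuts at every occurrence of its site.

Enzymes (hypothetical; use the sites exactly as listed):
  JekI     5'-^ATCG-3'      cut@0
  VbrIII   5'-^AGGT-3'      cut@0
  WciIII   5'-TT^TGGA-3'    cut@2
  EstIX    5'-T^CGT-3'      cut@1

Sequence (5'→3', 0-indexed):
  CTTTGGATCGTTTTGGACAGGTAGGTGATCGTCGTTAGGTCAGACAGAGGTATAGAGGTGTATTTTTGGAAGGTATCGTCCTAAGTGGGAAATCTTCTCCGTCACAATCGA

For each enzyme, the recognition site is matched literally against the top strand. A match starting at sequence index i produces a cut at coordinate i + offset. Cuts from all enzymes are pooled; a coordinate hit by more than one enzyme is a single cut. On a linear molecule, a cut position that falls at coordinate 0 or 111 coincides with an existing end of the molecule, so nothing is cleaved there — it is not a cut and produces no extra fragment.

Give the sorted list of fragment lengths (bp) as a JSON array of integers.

[2,2,2,3,3,3,4,4,4,4,5,5,5,5,8,11,11,30]

Scan for sites:
  JekI (ATCG, off=0): starts [6, 27, 74, 106] → cuts [6, 27, 74, 106]
  VbrIII (AGGT, off=0): starts [18, 22, 36, 47, 55, 70] → cuts [18, 22, 36, 47, 55, 70]
  WciIII (TTTGGA, off=2): starts [1, 11, 64] → cuts [3, 13, 66]
  EstIX (TCGT, off=1): starts [7, 28, 31, 75] → cuts [8, 29, 32, 76]

All cut coordinates (distinct, sorted): [3, 6, 8, 13, 18, 22, 27, 29, 32, 36, 47, 55, 66, 70, 74, 76, 106]

Fragments:
  [0,3): 3 bp
  [3,6): 3 bp
  [6,8): 2 bp
  [8,13): 5 bp
  [13,18): 5 bp
  [18,22): 4 bp
  [22,27): 5 bp
  [27,29): 2 bp
  [29,32): 3 bp
  [32,36): 4 bp
  [36,47): 11 bp
  [47,55): 8 bp
  [55,66): 11 bp
  [66,70): 4 bp
  [70,74): 4 bp
  [74,76): 2 bp
  [76,106): 30 bp
  [106,111): 5 bp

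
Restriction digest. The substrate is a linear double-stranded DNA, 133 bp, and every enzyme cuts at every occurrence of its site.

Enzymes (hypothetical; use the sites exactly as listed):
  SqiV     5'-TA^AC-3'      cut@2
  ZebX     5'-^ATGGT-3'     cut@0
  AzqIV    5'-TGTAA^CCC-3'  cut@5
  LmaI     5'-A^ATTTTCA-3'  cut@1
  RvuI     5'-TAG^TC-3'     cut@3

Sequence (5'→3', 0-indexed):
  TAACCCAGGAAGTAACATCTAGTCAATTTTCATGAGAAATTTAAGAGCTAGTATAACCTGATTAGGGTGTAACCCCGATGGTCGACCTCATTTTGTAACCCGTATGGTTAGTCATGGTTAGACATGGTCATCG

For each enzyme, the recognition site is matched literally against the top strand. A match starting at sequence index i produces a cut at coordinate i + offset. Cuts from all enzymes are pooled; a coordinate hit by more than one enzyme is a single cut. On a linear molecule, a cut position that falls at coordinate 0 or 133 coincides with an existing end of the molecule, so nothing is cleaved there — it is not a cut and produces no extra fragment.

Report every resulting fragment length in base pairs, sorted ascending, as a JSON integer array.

[1,1,2,2,3,5,5,8,8,10,10,12,16,20,30]

Per-enzyme occurrences:
  SqiV (TAAC, off=2): starts [0, 12, 53, 69, 95] → cuts [2, 14, 55, 71, 97]
  ZebX (ATGGT, off=0): starts [77, 103, 113, 123] → cuts [77, 103, 113, 123]
  AzqIV (TGTAACCC, off=5): starts [67, 93] → cuts [72, 98]
  LmaI (AATTTTCA, off=1): starts [24] → cuts [25]
  RvuI (TAGTC, off=3): starts [19, 108] → cuts [22, 111]

Pooled cuts: [2, 14, 22, 25, 55, 71, 72, 77, 97, 98, 103, 111, 113, 123]

Fragments:
  [0,2): 2 bp
  [2,14): 12 bp
  [14,22): 8 bp
  [22,25): 3 bp
  [25,55): 30 bp
  [55,71): 16 bp
  [71,72): 1 bp
  [72,77): 5 bp
  [77,97): 20 bp
  [97,98): 1 bp
  [98,103): 5 bp
  [103,111): 8 bp
  [111,113): 2 bp
  [113,123): 10 bp
  [123,133): 10 bp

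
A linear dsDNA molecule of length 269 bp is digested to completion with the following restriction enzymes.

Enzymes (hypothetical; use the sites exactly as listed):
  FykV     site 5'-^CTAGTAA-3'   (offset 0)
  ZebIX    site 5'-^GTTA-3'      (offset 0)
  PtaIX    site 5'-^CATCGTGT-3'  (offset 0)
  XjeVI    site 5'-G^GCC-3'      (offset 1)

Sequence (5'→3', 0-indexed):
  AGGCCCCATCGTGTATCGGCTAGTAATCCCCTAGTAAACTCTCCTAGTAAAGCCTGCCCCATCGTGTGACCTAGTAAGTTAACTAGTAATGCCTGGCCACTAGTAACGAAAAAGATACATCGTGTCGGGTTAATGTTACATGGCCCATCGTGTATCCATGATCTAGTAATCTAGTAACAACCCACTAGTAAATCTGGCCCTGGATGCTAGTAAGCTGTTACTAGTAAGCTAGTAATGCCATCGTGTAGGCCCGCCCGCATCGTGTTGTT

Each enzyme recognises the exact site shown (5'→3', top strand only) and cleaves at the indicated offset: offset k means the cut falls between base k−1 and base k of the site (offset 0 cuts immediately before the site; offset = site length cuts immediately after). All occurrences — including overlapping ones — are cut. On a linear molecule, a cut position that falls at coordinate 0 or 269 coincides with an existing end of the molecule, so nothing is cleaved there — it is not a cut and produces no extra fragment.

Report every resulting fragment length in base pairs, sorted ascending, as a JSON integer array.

[2,3,4,4,4,5,6,7,8,8,8,9,10,10,10,10,11,11,11,12,12,13,13,13,14,16,17,18]

Per-enzyme occurrences:
  FykV (CTAGTAA, off=0): starts [19, 30, 43, 70, 82, 99, 162, 170, 184, 206, 220, 228] → cuts [19, 30, 43, 70, 82, 99, 162, 170, 184, 206, 220, 228]
  ZebIX (GTTA, off=0): starts [77, 128, 134, 216] → cuts [77, 128, 134, 216]
  PtaIX (CATCGTGT, off=0): starts [6, 59, 117, 145, 238, 257] → cuts [6, 59, 117, 145, 238, 257]
  XjeVI (GGCC, off=1): starts [1, 94, 141, 195, 247] → cuts [2, 95, 142, 196, 248]

Pooled cuts: [2, 6, 19, 30, 43, 59, 70, 77, 82, 95, 99, 117, 128, 134, 142, 145, 162, 170, 184, 196, 206, 216, 220, 228, 238, 248, 257]

Fragments:
  [0,2): 2 bp
  [2,6): 4 bp
  [6,19): 13 bp
  [19,30): 11 bp
  [30,43): 13 bp
  [43,59): 16 bp
  [59,70): 11 bp
  [70,77): 7 bp
  [77,82): 5 bp
  [82,95): 13 bp
  [95,99): 4 bp
  [99,117): 18 bp
  [117,128): 11 bp
  [128,134): 6 bp
  [134,142): 8 bp
  [142,145): 3 bp
  [145,162): 17 bp
  [162,170): 8 bp
  [170,184): 14 bp
  [184,196): 12 bp
  [196,206): 10 bp
  [206,216): 10 bp
  [216,220): 4 bp
  [220,228): 8 bp
  [228,238): 10 bp
  [238,248): 10 bp
  [248,257): 9 bp
  [257,269): 12 bp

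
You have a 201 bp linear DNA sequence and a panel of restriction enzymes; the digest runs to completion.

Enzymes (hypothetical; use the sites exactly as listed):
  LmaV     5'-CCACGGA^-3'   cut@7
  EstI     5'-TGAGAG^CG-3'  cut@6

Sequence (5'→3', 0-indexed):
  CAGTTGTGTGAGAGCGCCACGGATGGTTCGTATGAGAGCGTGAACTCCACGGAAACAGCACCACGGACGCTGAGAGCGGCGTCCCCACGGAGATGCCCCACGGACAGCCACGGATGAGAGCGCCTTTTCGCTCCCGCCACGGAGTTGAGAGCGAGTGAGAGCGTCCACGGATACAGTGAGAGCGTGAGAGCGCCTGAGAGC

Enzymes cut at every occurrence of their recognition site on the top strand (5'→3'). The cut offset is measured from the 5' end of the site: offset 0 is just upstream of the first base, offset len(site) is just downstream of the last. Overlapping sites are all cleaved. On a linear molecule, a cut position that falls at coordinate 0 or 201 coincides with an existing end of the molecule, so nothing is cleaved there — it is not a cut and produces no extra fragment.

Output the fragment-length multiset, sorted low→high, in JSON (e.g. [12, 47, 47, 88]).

Per-enzyme occurrences:
  LmaV (CCACGGA, off=7): starts [16, 46, 60, 84, 97, 107, 136, 164] → cuts [23, 53, 67, 91, 104, 114, 143, 171]
  EstI (TGAGAGCG, off=6): starts [8, 32, 70, 114, 145, 155, 176, 184] → cuts [14, 38, 76, 120, 151, 161, 182, 190]

Pooled cuts: [14, 23, 38, 53, 67, 76, 91, 104, 114, 120, 143, 151, 161, 171, 182, 190]

Fragment lengths:
  [0,14): 14 bp
  [14,23): 9 bp
  [23,38): 15 bp
  [38,53): 15 bp
  [53,67): 14 bp
  [67,76): 9 bp
  [76,91): 15 bp
  [91,104): 13 bp
  [104,114): 10 bp
  [114,120): 6 bp
  [120,143): 23 bp
  [143,151): 8 bp
  [151,161): 10 bp
  [161,171): 10 bp
  [171,182): 11 bp
  [182,190): 8 bp
  [190,201): 11 bp

[6,8,8,9,9,10,10,10,11,11,13,14,14,15,15,15,23]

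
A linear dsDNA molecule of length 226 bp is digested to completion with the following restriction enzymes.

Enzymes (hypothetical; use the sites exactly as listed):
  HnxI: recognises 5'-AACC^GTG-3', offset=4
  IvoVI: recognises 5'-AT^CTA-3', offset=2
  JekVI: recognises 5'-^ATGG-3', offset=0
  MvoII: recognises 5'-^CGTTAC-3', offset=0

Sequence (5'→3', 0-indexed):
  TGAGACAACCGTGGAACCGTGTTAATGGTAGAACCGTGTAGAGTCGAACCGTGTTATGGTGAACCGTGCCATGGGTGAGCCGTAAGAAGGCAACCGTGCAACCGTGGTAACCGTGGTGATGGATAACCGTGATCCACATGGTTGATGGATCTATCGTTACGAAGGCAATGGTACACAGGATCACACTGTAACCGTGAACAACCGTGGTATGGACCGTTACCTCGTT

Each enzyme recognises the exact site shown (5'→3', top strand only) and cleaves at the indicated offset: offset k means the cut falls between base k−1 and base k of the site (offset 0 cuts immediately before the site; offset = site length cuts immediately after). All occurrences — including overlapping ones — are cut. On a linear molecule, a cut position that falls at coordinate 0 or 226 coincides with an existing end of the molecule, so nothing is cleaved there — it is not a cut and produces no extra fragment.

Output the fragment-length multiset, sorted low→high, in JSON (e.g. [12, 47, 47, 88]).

[4,5,5,5,6,6,6,6,7,8,8,9,9,10,10,10,10,11,12,13,15,25,26]

Site scan:
  HnxI (AACCGTG, off=4): starts [6, 14, 31, 46, 61, 91, 99, 108, 124, 189, 199] → cuts [10, 18, 35, 50, 65, 95, 103, 112, 128, 193, 203]
  IvoVI (ATCTA, off=2): starts [148] → cuts [150]
  JekVI (ATGG, off=0): starts [24, 55, 70, 118, 137, 144, 167, 208] → cuts [24, 55, 70, 118, 137, 144, 167, 208]
  MvoII (CGTTAC, off=0): starts [154, 214] → cuts [154, 214]

All cut coordinates (distinct, sorted): [10, 18, 24, 35, 50, 55, 65, 70, 95, 103, 112, 118, 128, 137, 144, 150, 154, 167, 193, 203, 208, 214]

Fragment lengths:
  [0,10): 10 bp
  [10,18): 8 bp
  [18,24): 6 bp
  [24,35): 11 bp
  [35,50): 15 bp
  [50,55): 5 bp
  [55,65): 10 bp
  [65,70): 5 bp
  [70,95): 25 bp
  [95,103): 8 bp
  [103,112): 9 bp
  [112,118): 6 bp
  [118,128): 10 bp
  [128,137): 9 bp
  [137,144): 7 bp
  [144,150): 6 bp
  [150,154): 4 bp
  [154,167): 13 bp
  [167,193): 26 bp
  [193,203): 10 bp
  [203,208): 5 bp
  [208,214): 6 bp
  [214,226): 12 bp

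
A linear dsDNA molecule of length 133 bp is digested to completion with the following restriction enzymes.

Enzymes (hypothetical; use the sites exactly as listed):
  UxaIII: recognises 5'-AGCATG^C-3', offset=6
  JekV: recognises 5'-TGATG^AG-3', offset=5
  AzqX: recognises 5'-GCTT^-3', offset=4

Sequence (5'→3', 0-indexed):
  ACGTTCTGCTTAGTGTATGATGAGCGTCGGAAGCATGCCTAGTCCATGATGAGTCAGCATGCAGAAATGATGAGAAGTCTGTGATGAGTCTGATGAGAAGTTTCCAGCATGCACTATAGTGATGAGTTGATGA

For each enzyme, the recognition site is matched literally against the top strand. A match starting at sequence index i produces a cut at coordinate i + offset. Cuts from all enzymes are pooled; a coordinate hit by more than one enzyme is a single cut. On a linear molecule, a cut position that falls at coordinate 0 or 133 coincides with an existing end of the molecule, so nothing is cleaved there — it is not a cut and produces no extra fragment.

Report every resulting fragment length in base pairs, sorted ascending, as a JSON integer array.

[9,9,10,11,11,11,13,14,14,15,16]

Per-enzyme occurrences:
  UxaIII (AGCATGC, off=6): starts [31, 55, 105] → cuts [37, 61, 111]
  JekV (TGATGAG, off=5): starts [17, 46, 67, 81, 90, 119] → cuts [22, 51, 72, 86, 95, 124]
  AzqX (GCTT, off=4): starts [7] → cuts [11]

All cut coordinates (distinct, sorted): [11, 22, 37, 51, 61, 72, 86, 95, 111, 124]

Fragments:
  [0,11): 11 bp
  [11,22): 11 bp
  [22,37): 15 bp
  [37,51): 14 bp
  [51,61): 10 bp
  [61,72): 11 bp
  [72,86): 14 bp
  [86,95): 9 bp
  [95,111): 16 bp
  [111,124): 13 bp
  [124,133): 9 bp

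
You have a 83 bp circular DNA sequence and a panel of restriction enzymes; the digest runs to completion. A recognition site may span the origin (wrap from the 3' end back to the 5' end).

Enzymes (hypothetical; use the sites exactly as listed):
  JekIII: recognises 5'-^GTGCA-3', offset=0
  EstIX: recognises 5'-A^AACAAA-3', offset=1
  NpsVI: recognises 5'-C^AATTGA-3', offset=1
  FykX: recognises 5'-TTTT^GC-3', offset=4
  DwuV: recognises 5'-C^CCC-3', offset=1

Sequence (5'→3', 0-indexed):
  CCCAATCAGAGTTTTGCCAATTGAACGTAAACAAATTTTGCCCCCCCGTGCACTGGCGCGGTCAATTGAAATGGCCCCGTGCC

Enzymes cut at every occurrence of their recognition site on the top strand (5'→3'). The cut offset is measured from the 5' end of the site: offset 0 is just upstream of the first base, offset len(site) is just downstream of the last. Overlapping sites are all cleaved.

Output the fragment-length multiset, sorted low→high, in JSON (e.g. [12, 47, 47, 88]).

Site scan:
  JekIII GTGCA/0: at [47] ⇒ [47]
  EstIX AAACAAA/1: at [28] ⇒ [29]
  NpsVI CAATTGA/1: at [17, 62] ⇒ [18, 63]
  FykX TTTTGC/4: at [11, 35] ⇒ [15, 39]
  DwuV CCCC/1: at [40, 41, 42, 43, 74, 81, 82] ⇒ [0, 41, 42, 43, 44, 75, 82]

All cut coordinates (distinct, sorted): [0, 15, 18, 29, 39, 41, 42, 43, 44, 47, 63, 75, 82]

Fragment lengths:
  0→15: 15 bp
  15→18: 3 bp
  18→29: 11 bp
  29→39: 10 bp
  39→41: 2 bp
  41→42: 1 bp
  42→43: 1 bp
  43→44: 1 bp
  44→47: 3 bp
  47→63: 16 bp
  63→75: 12 bp
  75→82: 7 bp
  82→0 (wrap): 83-82+0 = 1 bp

[1,1,1,1,2,3,3,7,10,11,12,15,16]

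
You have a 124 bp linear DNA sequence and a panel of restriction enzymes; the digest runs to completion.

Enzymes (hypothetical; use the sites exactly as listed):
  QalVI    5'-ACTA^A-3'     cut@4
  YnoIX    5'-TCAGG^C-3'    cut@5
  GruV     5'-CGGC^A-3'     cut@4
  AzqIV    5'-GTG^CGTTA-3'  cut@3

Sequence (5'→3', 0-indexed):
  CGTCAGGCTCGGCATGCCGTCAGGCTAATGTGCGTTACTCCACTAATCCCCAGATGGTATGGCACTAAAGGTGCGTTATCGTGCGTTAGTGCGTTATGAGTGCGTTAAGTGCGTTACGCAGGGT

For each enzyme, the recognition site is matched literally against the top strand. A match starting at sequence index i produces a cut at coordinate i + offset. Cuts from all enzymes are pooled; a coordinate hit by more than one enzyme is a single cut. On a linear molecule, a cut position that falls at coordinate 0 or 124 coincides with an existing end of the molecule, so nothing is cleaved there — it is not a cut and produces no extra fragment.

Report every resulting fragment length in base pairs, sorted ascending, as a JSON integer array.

Per-enzyme occurrences:
  QalVI (ACTAA, off=4): starts [41, 63] → cuts [45, 67]
  YnoIX (TCAGGC, off=5): starts [2, 19] → cuts [7, 24]
  GruV (CGGCA, off=4): starts [9] → cuts [13]
  AzqIV (GTGCGTTA, off=3): starts [29, 70, 80, 88, 99, 108] → cuts [32, 73, 83, 91, 102, 111]

All cut coordinates (distinct, sorted): [7, 13, 24, 32, 45, 67, 73, 83, 91, 102, 111]

Fragments:
  [0,7): 7 bp
  [7,13): 6 bp
  [13,24): 11 bp
  [24,32): 8 bp
  [32,45): 13 bp
  [45,67): 22 bp
  [67,73): 6 bp
  [73,83): 10 bp
  [83,91): 8 bp
  [91,102): 11 bp
  [102,111): 9 bp
  [111,124): 13 bp

[6,6,7,8,8,9,10,11,11,13,13,22]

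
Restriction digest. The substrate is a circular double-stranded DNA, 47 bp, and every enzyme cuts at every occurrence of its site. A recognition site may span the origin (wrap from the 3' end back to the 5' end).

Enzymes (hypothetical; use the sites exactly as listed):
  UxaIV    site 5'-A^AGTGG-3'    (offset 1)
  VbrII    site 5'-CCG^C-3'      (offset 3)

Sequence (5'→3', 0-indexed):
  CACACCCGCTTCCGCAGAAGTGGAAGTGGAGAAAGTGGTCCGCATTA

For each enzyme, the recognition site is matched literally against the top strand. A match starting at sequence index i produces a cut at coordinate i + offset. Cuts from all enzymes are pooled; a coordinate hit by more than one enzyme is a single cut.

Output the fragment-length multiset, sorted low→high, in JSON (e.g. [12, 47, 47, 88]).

Scan for sites:
  UxaIV (AAGTGG, off=1): starts [17, 23, 32] → cuts [18, 24, 33]
  VbrII (CCGC, off=3): starts [5, 11, 39] → cuts [8, 14, 42]

All cut coordinates (distinct, sorted): [8, 14, 18, 24, 33, 42]

Fragment lengths:
  8→14: 6 bp
  14→18: 4 bp
  18→24: 6 bp
  24→33: 9 bp
  33→42: 9 bp
  42→8 (wrap): 47-42+8 = 13 bp

[4,6,6,9,9,13]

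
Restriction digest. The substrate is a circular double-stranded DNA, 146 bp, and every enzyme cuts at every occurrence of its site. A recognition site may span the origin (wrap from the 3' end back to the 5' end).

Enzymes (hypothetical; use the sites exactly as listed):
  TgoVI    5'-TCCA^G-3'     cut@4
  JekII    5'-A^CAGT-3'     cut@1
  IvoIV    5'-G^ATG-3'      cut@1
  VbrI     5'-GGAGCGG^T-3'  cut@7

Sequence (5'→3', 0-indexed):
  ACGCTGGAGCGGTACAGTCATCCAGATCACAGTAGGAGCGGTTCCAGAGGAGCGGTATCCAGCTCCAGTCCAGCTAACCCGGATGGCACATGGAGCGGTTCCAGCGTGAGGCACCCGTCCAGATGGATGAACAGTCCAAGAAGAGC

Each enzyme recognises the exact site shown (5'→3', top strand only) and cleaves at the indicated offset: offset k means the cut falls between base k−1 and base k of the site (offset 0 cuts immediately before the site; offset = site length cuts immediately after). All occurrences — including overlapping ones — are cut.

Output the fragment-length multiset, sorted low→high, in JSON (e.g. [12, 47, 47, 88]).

[1,2,4,5,5,5,5,5,6,6,9,10,10,12,16,18,27]

Scan for sites:
  TgoVI (TCCAG, off=4): starts [20, 42, 57, 63, 68, 99, 117] → cuts [24, 46, 61, 67, 72, 103, 121]
  JekII (ACAGT, off=1): starts [13, 28, 130] → cuts [14, 29, 131]
  IvoIV (GATG, off=1): starts [81, 121, 125] → cuts [82, 122, 126]
  VbrI (GGAGCGGT, off=7): starts [5, 34, 48, 91] → cuts [12, 41, 55, 98]

Pooled cuts: [12, 14, 24, 29, 41, 46, 55, 61, 67, 72, 82, 98, 103, 121, 122, 126, 131]

Fragments:
  12→14: 2 bp
  14→24: 10 bp
  24→29: 5 bp
  29→41: 12 bp
  41→46: 5 bp
  46→55: 9 bp
  55→61: 6 bp
  61→67: 6 bp
  67→72: 5 bp
  72→82: 10 bp
  82→98: 16 bp
  98→103: 5 bp
  103→121: 18 bp
  121→122: 1 bp
  122→126: 4 bp
  126→131: 5 bp
  131→12 (wrap): 146-131+12 = 27 bp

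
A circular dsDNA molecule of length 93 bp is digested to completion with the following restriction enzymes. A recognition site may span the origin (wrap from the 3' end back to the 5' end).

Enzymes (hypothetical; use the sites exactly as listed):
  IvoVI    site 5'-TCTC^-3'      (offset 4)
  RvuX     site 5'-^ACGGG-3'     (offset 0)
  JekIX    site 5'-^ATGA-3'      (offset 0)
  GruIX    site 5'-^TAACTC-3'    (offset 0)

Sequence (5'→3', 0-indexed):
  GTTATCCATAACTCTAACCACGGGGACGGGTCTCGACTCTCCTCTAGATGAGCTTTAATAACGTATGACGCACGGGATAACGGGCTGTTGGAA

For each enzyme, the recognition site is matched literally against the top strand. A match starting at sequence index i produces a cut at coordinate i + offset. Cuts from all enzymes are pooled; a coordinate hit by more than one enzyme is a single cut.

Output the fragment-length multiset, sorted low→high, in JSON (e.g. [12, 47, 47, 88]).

Per-enzyme occurrences:
  IvoVI TCTC/4: at [30, 37] ⇒ [34, 41]
  RvuX ACGGG/0: at [19, 25, 71, 79] ⇒ [19, 25, 71, 79]
  JekIX ATGA/0: at [47, 64] ⇒ [47, 64]
  GruIX TAACTC/0: at [8] ⇒ [8]

All cut coordinates (distinct, sorted): [8, 19, 25, 34, 41, 47, 64, 71, 79]

Fragments:
  8→19: 11 bp
  19→25: 6 bp
  25→34: 9 bp
  34→41: 7 bp
  41→47: 6 bp
  47→64: 17 bp
  64→71: 7 bp
  71→79: 8 bp
  79→8 (wrap): 93-79+8 = 22 bp

[6,6,7,7,8,9,11,17,22]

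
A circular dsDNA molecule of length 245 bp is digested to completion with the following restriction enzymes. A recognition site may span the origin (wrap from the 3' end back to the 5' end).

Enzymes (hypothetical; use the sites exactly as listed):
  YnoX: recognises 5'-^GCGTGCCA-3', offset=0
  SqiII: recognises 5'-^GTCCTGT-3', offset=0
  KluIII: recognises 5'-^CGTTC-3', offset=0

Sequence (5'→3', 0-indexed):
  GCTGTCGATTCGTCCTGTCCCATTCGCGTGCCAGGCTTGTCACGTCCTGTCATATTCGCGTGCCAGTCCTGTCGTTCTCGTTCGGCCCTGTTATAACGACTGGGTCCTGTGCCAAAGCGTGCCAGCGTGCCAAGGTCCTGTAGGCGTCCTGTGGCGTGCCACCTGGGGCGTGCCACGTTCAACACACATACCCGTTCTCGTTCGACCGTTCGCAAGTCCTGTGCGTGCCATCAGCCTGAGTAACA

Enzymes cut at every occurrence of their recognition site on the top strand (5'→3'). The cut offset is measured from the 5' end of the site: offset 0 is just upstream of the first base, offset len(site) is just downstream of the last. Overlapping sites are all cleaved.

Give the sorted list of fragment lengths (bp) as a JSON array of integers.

Site scan:
  YnoX GCGTGCCA/0: at [25, 57, 116, 124, 153, 167, 222] ⇒ [25, 57, 116, 124, 153, 167, 222]
  SqiII GTCCTGT/0: at [11, 43, 65, 103, 134, 145, 215] ⇒ [11, 43, 65, 103, 134, 145, 215]
  KluIII CGTTC/0: at [72, 78, 175, 192, 198, 206] ⇒ [72, 78, 175, 192, 198, 206]

Pooled cuts: [11, 25, 43, 57, 65, 72, 78, 103, 116, 124, 134, 145, 153, 167, 175, 192, 198, 206, 215, 222]

Fragments:
  11→25: 14 bp
  25→43: 18 bp
  43→57: 14 bp
  57→65: 8 bp
  65→72: 7 bp
  72→78: 6 bp
  78→103: 25 bp
  103→116: 13 bp
  116→124: 8 bp
  124→134: 10 bp
  134→145: 11 bp
  145→153: 8 bp
  153→167: 14 bp
  167→175: 8 bp
  175→192: 17 bp
  192→198: 6 bp
  198→206: 8 bp
  206→215: 9 bp
  215→222: 7 bp
  222→11 (wrap): 245-222+11 = 34 bp

[6,6,7,7,8,8,8,8,8,9,10,11,13,14,14,14,17,18,25,34]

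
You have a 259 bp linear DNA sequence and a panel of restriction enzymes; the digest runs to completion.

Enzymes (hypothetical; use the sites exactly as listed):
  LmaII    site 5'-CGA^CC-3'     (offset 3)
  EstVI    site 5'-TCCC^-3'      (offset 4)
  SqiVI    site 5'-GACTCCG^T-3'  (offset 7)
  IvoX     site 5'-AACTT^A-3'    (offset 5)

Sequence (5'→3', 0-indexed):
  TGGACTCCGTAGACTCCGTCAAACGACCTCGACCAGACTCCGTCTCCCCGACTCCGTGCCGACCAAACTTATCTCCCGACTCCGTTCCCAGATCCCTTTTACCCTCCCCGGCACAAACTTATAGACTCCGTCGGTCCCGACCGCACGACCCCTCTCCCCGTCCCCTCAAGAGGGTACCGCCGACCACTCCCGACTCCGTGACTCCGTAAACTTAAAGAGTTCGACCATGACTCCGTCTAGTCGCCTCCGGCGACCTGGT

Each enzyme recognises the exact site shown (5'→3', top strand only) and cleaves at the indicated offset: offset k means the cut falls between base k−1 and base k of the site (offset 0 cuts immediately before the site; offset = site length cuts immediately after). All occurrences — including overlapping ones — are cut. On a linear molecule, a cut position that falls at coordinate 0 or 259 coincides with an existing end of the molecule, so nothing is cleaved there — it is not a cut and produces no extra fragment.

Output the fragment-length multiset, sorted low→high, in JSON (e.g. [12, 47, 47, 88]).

[2,5,6,6,6,6,6,7,7,7,7,7,8,8,8,8,8,8,8,9,9,10,10,10,11,11,12,12,18,19]

Site scan:
  LmaII CGACC/3: at [23, 29, 59, 137, 145, 180, 221, 250] ⇒ [26, 32, 62, 140, 148, 183, 224, 253]
  EstVI TCCC/4: at [44, 73, 85, 92, 104, 134, 154, 160, 187] ⇒ [48, 77, 89, 96, 108, 138, 158, 164, 191]
  SqiVI GACTCCGT/7: at [2, 11, 35, 49, 77, 123, 191, 199, 228] ⇒ [9, 18, 42, 56, 84, 130, 198, 206, 235]
  IvoX AACTTA/5: at [65, 115, 208] ⇒ [70, 120, 213]

Pooled cuts: [9, 18, 26, 32, 42, 48, 56, 62, 70, 77, 84, 89, 96, 108, 120, 130, 138, 140, 148, 158, 164, 183, 191, 198, 206, 213, 224, 235, 253]

Fragment lengths:
  [0,9): 9 bp
  [9,18): 9 bp
  [18,26): 8 bp
  [26,32): 6 bp
  [32,42): 10 bp
  [42,48): 6 bp
  [48,56): 8 bp
  [56,62): 6 bp
  [62,70): 8 bp
  [70,77): 7 bp
  [77,84): 7 bp
  [84,89): 5 bp
  [89,96): 7 bp
  [96,108): 12 bp
  [108,120): 12 bp
  [120,130): 10 bp
  [130,138): 8 bp
  [138,140): 2 bp
  [140,148): 8 bp
  [148,158): 10 bp
  [158,164): 6 bp
  [164,183): 19 bp
  [183,191): 8 bp
  [191,198): 7 bp
  [198,206): 8 bp
  [206,213): 7 bp
  [213,224): 11 bp
  [224,235): 11 bp
  [235,253): 18 bp
  [253,259): 6 bp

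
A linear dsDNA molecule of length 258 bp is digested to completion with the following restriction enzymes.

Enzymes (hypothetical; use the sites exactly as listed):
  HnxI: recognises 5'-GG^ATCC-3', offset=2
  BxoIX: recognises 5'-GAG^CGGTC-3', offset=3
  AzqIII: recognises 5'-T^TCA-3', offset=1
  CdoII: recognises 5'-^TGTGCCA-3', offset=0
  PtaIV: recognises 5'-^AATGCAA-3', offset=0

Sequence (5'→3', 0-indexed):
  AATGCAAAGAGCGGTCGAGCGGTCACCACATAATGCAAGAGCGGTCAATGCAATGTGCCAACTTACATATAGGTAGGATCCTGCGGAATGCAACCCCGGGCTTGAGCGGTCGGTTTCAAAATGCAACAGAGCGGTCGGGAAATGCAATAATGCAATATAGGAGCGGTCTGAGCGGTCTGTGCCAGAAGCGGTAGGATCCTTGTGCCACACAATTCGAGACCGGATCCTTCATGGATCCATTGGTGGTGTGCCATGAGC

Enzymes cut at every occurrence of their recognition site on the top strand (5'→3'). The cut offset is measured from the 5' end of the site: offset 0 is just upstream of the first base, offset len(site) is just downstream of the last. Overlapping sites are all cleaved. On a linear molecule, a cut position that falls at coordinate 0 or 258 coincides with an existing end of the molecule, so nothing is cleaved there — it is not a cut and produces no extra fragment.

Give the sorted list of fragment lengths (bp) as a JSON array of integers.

Site scan:
  HnxI GGATCC/2: at [75, 193, 221, 232] ⇒ [77, 195, 223, 234]
  BxoIX GAGCGGTC/3: at [8, 16, 38, 103, 128, 160, 169] ⇒ [11, 19, 41, 106, 131, 163, 172]
  AzqIII TTCA/1: at [114, 227] ⇒ [115, 228]
  CdoII TGTGCCA/0: at [53, 177, 200, 246] ⇒ [53, 177, 200, 246]
  PtaIV AATGCAA/0: at [0, 31, 46, 86, 119, 140, 148] ⇒ [31, 46, 86, 119, 140, 148] (position 0 is a terminus of the linear molecule — no cut)

Pooled cuts: [11, 19, 31, 41, 46, 53, 77, 86, 106, 115, 119, 131, 140, 148, 163, 172, 177, 195, 200, 223, 228, 234, 246]

Fragments:
  [0,11): 11 bp
  [11,19): 8 bp
  [19,31): 12 bp
  [31,41): 10 bp
  [41,46): 5 bp
  [46,53): 7 bp
  [53,77): 24 bp
  [77,86): 9 bp
  [86,106): 20 bp
  [106,115): 9 bp
  [115,119): 4 bp
  [119,131): 12 bp
  [131,140): 9 bp
  [140,148): 8 bp
  [148,163): 15 bp
  [163,172): 9 bp
  [172,177): 5 bp
  [177,195): 18 bp
  [195,200): 5 bp
  [200,223): 23 bp
  [223,228): 5 bp
  [228,234): 6 bp
  [234,246): 12 bp
  [246,258): 12 bp

[4,5,5,5,5,6,7,8,8,9,9,9,9,10,11,12,12,12,12,15,18,20,23,24]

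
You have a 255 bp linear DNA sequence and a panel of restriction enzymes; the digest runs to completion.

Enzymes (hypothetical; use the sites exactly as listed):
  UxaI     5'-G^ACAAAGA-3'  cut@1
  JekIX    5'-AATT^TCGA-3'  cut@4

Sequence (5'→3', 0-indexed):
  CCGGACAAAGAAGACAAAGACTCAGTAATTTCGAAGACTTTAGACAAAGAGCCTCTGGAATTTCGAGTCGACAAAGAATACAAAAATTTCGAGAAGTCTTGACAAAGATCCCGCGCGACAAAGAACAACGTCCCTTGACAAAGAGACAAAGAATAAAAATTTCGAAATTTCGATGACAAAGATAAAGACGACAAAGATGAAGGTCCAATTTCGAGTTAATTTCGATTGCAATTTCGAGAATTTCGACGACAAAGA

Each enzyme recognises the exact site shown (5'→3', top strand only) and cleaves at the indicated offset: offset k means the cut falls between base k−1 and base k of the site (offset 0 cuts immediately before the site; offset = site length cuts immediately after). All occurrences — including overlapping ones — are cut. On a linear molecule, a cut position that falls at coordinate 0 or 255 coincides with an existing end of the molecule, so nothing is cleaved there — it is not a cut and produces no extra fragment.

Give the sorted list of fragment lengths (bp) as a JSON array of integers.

Scan for sites:
  UxaI GACAAAGA/1: at [3, 12, 42, 69, 100, 116, 136, 144, 174, 189, 247] ⇒ [4, 13, 43, 70, 101, 117, 137, 145, 175, 190, 248]
  JekIX AATTTCGA/4: at [26, 58, 84, 157, 165, 206, 217, 229, 238] ⇒ [30, 62, 88, 161, 169, 210, 221, 233, 242]

Pooled cuts: [4, 13, 30, 43, 62, 70, 88, 101, 117, 137, 145, 161, 169, 175, 190, 210, 221, 233, 242, 248]

Fragment lengths:
  [0,4): 4 bp
  [4,13): 9 bp
  [13,30): 17 bp
  [30,43): 13 bp
  [43,62): 19 bp
  [62,70): 8 bp
  [70,88): 18 bp
  [88,101): 13 bp
  [101,117): 16 bp
  [117,137): 20 bp
  [137,145): 8 bp
  [145,161): 16 bp
  [161,169): 8 bp
  [169,175): 6 bp
  [175,190): 15 bp
  [190,210): 20 bp
  [210,221): 11 bp
  [221,233): 12 bp
  [233,242): 9 bp
  [242,248): 6 bp
  [248,255): 7 bp

[4,6,6,7,8,8,8,9,9,11,12,13,13,15,16,16,17,18,19,20,20]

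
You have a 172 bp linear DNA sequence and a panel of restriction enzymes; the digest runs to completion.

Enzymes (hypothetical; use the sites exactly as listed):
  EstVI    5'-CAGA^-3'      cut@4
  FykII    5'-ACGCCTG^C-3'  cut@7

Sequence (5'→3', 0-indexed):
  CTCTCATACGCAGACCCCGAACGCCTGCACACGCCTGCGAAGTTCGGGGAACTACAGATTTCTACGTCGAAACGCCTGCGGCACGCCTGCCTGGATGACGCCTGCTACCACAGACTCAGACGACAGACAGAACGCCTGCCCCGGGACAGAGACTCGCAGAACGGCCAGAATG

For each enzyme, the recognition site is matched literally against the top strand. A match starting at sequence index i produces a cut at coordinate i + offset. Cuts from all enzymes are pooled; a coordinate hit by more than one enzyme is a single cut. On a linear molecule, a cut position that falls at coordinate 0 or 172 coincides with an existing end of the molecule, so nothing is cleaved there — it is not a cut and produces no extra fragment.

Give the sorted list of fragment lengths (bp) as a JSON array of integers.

[3,4,6,7,7,9,10,10,10,11,12,13,14,15,20,21]

Scan for sites:
  EstVI CAGA/4: at [10, 54, 110, 116, 123, 127, 146, 156, 165] ⇒ [14, 58, 114, 120, 127, 131, 150, 160, 169]
  FykII ACGCCTGC/7: at [20, 30, 71, 82, 97, 131] ⇒ [27, 37, 78, 89, 104, 138]

All cut coordinates (distinct, sorted): [14, 27, 37, 58, 78, 89, 104, 114, 120, 127, 131, 138, 150, 160, 169]

Fragment lengths:
  [0,14): 14 bp
  [14,27): 13 bp
  [27,37): 10 bp
  [37,58): 21 bp
  [58,78): 20 bp
  [78,89): 11 bp
  [89,104): 15 bp
  [104,114): 10 bp
  [114,120): 6 bp
  [120,127): 7 bp
  [127,131): 4 bp
  [131,138): 7 bp
  [138,150): 12 bp
  [150,160): 10 bp
  [160,169): 9 bp
  [169,172): 3 bp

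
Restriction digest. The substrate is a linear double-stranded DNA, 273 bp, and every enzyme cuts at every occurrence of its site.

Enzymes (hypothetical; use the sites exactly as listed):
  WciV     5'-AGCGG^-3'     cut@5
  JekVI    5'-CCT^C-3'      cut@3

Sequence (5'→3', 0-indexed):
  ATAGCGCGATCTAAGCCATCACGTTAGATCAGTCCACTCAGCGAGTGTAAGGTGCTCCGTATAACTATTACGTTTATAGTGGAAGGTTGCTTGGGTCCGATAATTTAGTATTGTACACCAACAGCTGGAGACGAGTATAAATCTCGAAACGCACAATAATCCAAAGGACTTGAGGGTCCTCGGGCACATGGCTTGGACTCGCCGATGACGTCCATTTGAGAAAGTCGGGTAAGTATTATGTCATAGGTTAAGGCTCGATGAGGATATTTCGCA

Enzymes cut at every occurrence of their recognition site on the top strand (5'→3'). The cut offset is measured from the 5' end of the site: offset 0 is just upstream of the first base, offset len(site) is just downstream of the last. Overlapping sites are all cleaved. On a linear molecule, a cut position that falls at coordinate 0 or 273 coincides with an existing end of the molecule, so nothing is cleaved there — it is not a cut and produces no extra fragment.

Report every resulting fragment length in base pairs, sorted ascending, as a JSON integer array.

[93,180]

Site scan:
  WciV (AGCGG, off=5): no sites
  JekVI CCTC/3: at [177] ⇒ [180]

All cut coordinates (distinct, sorted): [180]

Fragments:
  [0,180): 180 bp
  [180,273): 93 bp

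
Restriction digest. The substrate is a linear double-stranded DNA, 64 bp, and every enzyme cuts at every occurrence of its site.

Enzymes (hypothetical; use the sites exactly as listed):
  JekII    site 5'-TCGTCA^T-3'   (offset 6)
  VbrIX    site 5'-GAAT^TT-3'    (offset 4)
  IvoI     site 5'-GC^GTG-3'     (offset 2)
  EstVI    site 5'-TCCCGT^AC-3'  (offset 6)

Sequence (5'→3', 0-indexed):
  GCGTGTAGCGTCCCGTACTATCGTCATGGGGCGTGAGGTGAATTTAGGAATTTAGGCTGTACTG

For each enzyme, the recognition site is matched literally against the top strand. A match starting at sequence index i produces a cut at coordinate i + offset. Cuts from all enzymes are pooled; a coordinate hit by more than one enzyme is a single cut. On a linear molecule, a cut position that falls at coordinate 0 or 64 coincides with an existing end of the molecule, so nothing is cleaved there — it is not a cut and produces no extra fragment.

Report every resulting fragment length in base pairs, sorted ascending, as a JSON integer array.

Per-enzyme occurrences:
  JekII (TCGTCAT, off=6): starts [20] → cuts [26]
  VbrIX (GAATTT, off=4): starts [39, 47] → cuts [43, 51]
  IvoI (GCGTG, off=2): starts [0, 30] → cuts [2, 32]
  EstVI (TCCCGTAC, off=6): starts [10] → cuts [16]

All cut coordinates (distinct, sorted): [2, 16, 26, 32, 43, 51]

Fragments:
  [0,2): 2 bp
  [2,16): 14 bp
  [16,26): 10 bp
  [26,32): 6 bp
  [32,43): 11 bp
  [43,51): 8 bp
  [51,64): 13 bp

[2,6,8,10,11,13,14]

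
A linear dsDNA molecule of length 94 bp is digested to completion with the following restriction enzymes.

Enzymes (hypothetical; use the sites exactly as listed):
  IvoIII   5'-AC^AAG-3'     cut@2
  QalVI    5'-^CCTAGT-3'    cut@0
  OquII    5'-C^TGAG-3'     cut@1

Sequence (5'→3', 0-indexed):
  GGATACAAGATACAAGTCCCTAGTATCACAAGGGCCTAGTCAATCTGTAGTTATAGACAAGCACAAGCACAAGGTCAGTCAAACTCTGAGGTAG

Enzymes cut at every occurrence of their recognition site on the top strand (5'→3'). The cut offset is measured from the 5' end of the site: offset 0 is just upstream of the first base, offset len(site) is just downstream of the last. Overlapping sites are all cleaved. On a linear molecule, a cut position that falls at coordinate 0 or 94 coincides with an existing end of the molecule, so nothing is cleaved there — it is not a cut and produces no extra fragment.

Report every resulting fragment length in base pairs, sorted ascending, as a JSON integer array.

Site scan:
  IvoIII ACAAG/2: at [4, 11, 27, 56, 62, 68] ⇒ [6, 13, 29, 58, 64, 70]
  QalVI CCTAGT/0: at [18, 34] ⇒ [18, 34]
  OquII CTGAG/1: at [85] ⇒ [86]

All cut coordinates (distinct, sorted): [6, 13, 18, 29, 34, 58, 64, 70, 86]

Fragment lengths:
  [0,6): 6 bp
  [6,13): 7 bp
  [13,18): 5 bp
  [18,29): 11 bp
  [29,34): 5 bp
  [34,58): 24 bp
  [58,64): 6 bp
  [64,70): 6 bp
  [70,86): 16 bp
  [86,94): 8 bp

[5,5,6,6,6,7,8,11,16,24]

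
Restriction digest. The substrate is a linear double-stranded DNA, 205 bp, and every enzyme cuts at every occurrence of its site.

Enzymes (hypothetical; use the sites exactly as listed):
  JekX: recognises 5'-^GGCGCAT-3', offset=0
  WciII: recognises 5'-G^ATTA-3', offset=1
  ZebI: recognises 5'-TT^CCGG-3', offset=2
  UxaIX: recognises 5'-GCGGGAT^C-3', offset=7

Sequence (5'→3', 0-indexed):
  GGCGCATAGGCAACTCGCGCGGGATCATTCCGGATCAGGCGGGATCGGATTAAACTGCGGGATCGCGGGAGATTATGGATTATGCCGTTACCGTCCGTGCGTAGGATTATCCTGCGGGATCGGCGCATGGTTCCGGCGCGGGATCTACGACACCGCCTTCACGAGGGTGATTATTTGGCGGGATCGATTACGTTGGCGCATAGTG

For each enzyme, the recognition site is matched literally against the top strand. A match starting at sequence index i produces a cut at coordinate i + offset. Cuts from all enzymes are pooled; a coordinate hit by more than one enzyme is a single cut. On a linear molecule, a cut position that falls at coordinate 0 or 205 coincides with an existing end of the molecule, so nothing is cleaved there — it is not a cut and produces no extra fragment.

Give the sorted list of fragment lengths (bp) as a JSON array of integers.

Site scan:
  JekX (GGCGCAT, off=0): starts [0, 121, 194] → cuts [121, 194] (position 0 is a terminus of the linear molecule — no cut)
  WciII (GATTA, off=1): starts [47, 70, 77, 104, 168, 185] → cuts [48, 71, 78, 105, 169, 186]
  ZebI (TTCCGG, off=2): starts [27, 130] → cuts [29, 132]
  UxaIX (GCGGGATC, off=7): starts [18, 38, 56, 113, 137, 177] → cuts [25, 45, 63, 120, 144, 184]

All cut coordinates (distinct, sorted): [25, 29, 45, 48, 63, 71, 78, 105, 120, 121, 132, 144, 169, 184, 186, 194]

Fragment lengths:
  [0,25): 25 bp
  [25,29): 4 bp
  [29,45): 16 bp
  [45,48): 3 bp
  [48,63): 15 bp
  [63,71): 8 bp
  [71,78): 7 bp
  [78,105): 27 bp
  [105,120): 15 bp
  [120,121): 1 bp
  [121,132): 11 bp
  [132,144): 12 bp
  [144,169): 25 bp
  [169,184): 15 bp
  [184,186): 2 bp
  [186,194): 8 bp
  [194,205): 11 bp

[1,2,3,4,7,8,8,11,11,12,15,15,15,16,25,25,27]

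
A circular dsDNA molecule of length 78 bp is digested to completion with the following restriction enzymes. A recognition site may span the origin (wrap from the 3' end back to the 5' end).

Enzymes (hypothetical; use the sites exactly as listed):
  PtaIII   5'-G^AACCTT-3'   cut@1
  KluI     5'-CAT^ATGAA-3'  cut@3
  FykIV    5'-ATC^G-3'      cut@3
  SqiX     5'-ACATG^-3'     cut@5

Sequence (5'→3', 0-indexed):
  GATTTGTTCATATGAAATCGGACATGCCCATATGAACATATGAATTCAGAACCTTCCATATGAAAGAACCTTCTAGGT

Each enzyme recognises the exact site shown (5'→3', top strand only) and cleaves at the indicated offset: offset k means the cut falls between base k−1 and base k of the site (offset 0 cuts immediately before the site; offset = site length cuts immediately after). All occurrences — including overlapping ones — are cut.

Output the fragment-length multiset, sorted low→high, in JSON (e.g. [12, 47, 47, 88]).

[5,7,7,8,8,10,10,23]

Scan for sites:
  PtaIII GAACCTT/1: at [48, 65] ⇒ [49, 66]
  KluI CATATGAA/3: at [8, 28, 36, 56] ⇒ [11, 31, 39, 59]
  FykIV ATCG/3: at [16] ⇒ [19]
  SqiX ACATG/5: at [21] ⇒ [26]

Pooled cuts: [11, 19, 26, 31, 39, 49, 59, 66]

Fragments:
  11→19: 8 bp
  19→26: 7 bp
  26→31: 5 bp
  31→39: 8 bp
  39→49: 10 bp
  49→59: 10 bp
  59→66: 7 bp
  66→11 (wrap): 78-66+11 = 23 bp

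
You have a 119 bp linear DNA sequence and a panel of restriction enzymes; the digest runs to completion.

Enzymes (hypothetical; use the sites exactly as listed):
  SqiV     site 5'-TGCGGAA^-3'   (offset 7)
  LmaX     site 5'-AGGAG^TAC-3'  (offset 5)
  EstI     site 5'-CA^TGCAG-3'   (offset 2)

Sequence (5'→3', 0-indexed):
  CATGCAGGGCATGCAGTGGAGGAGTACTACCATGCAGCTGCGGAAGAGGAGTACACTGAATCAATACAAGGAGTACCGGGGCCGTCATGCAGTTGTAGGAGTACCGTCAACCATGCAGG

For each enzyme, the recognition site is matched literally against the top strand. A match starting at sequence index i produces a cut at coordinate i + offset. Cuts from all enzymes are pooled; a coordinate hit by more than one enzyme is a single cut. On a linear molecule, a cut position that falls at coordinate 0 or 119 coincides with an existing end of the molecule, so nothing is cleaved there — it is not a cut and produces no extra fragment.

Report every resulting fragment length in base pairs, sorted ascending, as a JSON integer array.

[2,6,6,8,9,12,13,13,14,14,22]

Scan for sites:
  SqiV (TGCGGAA, off=7): starts [38] → cuts [45]
  LmaX (AGGAGTAC, off=5): starts [19, 46, 68, 96] → cuts [24, 51, 73, 101]
  EstI (CATGCAG, off=2): starts [0, 9, 30, 85, 111] → cuts [2, 11, 32, 87, 113]

All cut coordinates (distinct, sorted): [2, 11, 24, 32, 45, 51, 73, 87, 101, 113]

Fragments:
  [0,2): 2 bp
  [2,11): 9 bp
  [11,24): 13 bp
  [24,32): 8 bp
  [32,45): 13 bp
  [45,51): 6 bp
  [51,73): 22 bp
  [73,87): 14 bp
  [87,101): 14 bp
  [101,113): 12 bp
  [113,119): 6 bp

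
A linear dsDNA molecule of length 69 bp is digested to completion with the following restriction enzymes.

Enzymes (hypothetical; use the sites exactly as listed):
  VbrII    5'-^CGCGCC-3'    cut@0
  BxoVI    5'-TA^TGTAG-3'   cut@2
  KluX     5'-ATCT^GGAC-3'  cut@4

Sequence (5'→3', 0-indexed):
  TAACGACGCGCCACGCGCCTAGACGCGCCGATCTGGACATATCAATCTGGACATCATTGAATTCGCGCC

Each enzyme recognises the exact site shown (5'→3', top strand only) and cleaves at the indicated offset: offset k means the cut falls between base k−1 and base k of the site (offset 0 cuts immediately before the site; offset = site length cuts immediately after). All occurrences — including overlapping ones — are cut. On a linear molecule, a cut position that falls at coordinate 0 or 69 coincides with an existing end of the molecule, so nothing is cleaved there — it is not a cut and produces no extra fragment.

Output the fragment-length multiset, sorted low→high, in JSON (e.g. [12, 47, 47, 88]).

[6,6,7,10,11,14,15]

Scan for sites:
  VbrII (CGCGCC, off=0): starts [6, 13, 23, 63] → cuts [6, 13, 23, 63]
  BxoVI (TATGTAG, off=2): no sites
  KluX (ATCTGGAC, off=4): starts [30, 44] → cuts [34, 48]

All cut coordinates (distinct, sorted): [6, 13, 23, 34, 48, 63]

Fragments:
  [0,6): 6 bp
  [6,13): 7 bp
  [13,23): 10 bp
  [23,34): 11 bp
  [34,48): 14 bp
  [48,63): 15 bp
  [63,69): 6 bp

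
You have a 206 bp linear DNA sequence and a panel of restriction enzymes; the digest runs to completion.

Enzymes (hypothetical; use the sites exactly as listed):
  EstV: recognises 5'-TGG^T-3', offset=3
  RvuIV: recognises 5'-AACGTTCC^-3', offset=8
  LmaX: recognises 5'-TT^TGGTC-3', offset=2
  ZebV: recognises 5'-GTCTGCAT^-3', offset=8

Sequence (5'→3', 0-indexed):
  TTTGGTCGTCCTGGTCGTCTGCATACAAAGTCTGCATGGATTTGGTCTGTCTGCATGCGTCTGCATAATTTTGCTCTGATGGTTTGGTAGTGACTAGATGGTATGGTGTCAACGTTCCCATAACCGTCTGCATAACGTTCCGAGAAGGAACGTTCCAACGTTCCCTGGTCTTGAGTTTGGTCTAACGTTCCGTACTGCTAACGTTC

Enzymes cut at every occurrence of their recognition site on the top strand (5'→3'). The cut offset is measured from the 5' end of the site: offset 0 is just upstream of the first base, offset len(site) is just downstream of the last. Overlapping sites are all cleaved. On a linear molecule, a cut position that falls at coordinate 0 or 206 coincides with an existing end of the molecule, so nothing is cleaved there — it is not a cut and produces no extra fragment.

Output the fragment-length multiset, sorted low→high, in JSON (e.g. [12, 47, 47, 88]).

Site scan:
  EstV (TGGT, off=3): starts [2, 11, 42, 79, 84, 98, 103, 165, 177] → cuts [5, 14, 45, 82, 87, 101, 106, 168, 180]
  RvuIV (AACGTTCC, off=8): starts [110, 133, 148, 156, 183] → cuts [118, 141, 156, 164, 191]
  LmaX (TTTGGTC, off=2): starts [0, 40, 175] → cuts [2, 42, 177]
  ZebV (GTCTGCAT, off=8): starts [16, 29, 48, 58, 125] → cuts [24, 37, 56, 66, 133]

Pooled cuts: [2, 5, 14, 24, 37, 42, 45, 56, 66, 82, 87, 101, 106, 118, 133, 141, 156, 164, 168, 177, 180, 191]

Fragments:
  [0,2): 2 bp
  [2,5): 3 bp
  [5,14): 9 bp
  [14,24): 10 bp
  [24,37): 13 bp
  [37,42): 5 bp
  [42,45): 3 bp
  [45,56): 11 bp
  [56,66): 10 bp
  [66,82): 16 bp
  [82,87): 5 bp
  [87,101): 14 bp
  [101,106): 5 bp
  [106,118): 12 bp
  [118,133): 15 bp
  [133,141): 8 bp
  [141,156): 15 bp
  [156,164): 8 bp
  [164,168): 4 bp
  [168,177): 9 bp
  [177,180): 3 bp
  [180,191): 11 bp
  [191,206): 15 bp

[2,3,3,3,4,5,5,5,8,8,9,9,10,10,11,11,12,13,14,15,15,15,16]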